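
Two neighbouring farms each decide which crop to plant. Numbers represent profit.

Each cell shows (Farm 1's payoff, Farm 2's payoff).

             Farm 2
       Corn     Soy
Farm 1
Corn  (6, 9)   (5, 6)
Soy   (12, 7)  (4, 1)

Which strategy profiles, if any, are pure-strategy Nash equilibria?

The unique pure-strategy Nash equilibrium is (Soy, Corn).

(Corn, Corn): Farm 1 can switch to Soy (6 → 12). Not NE.
(Corn, Soy): Farm 2 can switch to Corn (6 → 9). Not NE.
(Soy, Corn): Farm 1 gets 12, best alternative 6; Farm 2 gets 7, best alternative 1. No profitable deviation — NE.
(Soy, Soy): Farm 1 can switch to Corn (4 → 5). Not NE.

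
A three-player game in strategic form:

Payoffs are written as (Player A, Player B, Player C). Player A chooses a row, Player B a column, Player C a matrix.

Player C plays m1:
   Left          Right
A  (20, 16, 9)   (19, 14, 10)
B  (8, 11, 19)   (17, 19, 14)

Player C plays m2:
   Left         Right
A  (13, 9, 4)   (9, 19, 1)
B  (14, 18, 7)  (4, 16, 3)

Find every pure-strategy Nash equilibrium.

Pure NE: (A, Left, m1)

Check each profile: it is a Nash equilibrium iff no player can strictly gain by switching unilaterally.
(A, Left, m1): Player A gets 20, best alternative 8; Player B gets 16, best alternative 14; Player C gets 9, best alternative 4. No profitable deviation — NE.
(A, Left, m2): Player A can switch to B (13 → 14). Not NE.
(A, Right, m1): Player B can switch to Left (14 → 16). Not NE.
(A, Right, m2): Player C can switch to m1 (1 → 10). Not NE.
(B, Left, m1): Player A can switch to A (8 → 20). Not NE.
(B, Left, m2): Player C can switch to m1 (7 → 19). Not NE.
(B, Right, m1): Player A can switch to A (17 → 19). Not NE.
(B, Right, m2): Player A can switch to A (4 → 9). Not NE.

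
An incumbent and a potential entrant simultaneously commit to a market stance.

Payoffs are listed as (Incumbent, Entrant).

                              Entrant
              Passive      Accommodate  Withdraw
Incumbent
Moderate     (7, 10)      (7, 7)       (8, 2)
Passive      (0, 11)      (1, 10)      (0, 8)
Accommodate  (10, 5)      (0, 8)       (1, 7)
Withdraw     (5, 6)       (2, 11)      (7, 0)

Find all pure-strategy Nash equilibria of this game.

No pure-strategy Nash equilibrium.

For each strategy profile, look for a profitable unilateral deviation.
(Moderate, Passive): Incumbent can switch to Accommodate (7 → 10). Not NE.
(Moderate, Accommodate): Entrant can switch to Passive (7 → 10). Not NE.
(Moderate, Withdraw): Entrant can switch to Passive (2 → 10). Not NE.
(Passive, Passive): Incumbent can switch to Moderate (0 → 7). Not NE.
(Passive, Accommodate): Incumbent can switch to Moderate (1 → 7). Not NE.
(Passive, Withdraw): Incumbent can switch to Moderate (0 → 8). Not NE.
(Accommodate, Passive): Entrant can switch to Accommodate (5 → 8). Not NE.
(Accommodate, Accommodate): Incumbent can switch to Moderate (0 → 7). Not NE.
(The remaining 4 profiles each have a profitable deviation by the same check.)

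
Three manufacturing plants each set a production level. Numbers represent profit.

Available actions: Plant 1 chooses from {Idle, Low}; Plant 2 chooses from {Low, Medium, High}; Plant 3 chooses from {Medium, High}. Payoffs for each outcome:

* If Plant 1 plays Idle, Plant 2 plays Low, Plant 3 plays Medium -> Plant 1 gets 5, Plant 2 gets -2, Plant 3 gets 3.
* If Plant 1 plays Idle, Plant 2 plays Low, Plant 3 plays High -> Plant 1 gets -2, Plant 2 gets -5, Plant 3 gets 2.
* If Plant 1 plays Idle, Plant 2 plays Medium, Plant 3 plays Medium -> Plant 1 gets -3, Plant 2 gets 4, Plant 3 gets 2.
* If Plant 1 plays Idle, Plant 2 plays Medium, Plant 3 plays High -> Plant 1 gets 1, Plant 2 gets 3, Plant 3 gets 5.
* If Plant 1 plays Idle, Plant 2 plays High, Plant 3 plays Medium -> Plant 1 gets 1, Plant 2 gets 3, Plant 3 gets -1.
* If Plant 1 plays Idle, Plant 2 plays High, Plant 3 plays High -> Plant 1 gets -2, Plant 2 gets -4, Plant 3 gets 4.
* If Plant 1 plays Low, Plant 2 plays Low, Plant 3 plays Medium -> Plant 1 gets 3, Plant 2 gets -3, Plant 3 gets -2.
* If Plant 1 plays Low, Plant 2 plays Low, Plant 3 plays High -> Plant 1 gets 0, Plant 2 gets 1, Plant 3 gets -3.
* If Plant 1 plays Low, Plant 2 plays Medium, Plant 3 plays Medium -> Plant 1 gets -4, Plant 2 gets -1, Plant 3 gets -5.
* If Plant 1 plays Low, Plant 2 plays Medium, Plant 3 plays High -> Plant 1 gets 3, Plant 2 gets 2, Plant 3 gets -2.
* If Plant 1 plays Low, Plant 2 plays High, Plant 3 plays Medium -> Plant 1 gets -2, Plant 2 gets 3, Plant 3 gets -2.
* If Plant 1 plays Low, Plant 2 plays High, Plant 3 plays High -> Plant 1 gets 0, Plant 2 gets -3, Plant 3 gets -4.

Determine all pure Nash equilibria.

(Low, Medium, High)

Plant 1 against (Low, Medium): payoffs 5, 3 → best response Idle.
Plant 1 against (Low, High): payoffs -2, 0 → best response Low.
Plant 1 against (Medium, Medium): payoffs -3, -4 → best response Idle.
Plant 1 against (Medium, High): payoffs 1, 3 → best response Low.
Plant 1 against (High, Medium): payoffs 1, -2 → best response Idle.
Plant 1 against (High, High): payoffs -2, 0 → best response Low.
Plant 2 against (Idle, Medium): payoffs -2, 4, 3 → best response Medium.
Plant 2 against (Idle, High): payoffs -5, 3, -4 → best response Medium.
Plant 2 against (Low, Medium): payoffs -3, -1, 3 → best response High.
Plant 2 against (Low, High): payoffs 1, 2, -3 → best response Medium.
Plant 3 against (Idle, Low): payoffs 3, 2 → best response Medium.
Plant 3 against (Idle, Medium): payoffs 2, 5 → best response High.
Plant 3 against (Idle, High): payoffs -1, 4 → best response High.
Plant 3 against (Low, Low): payoffs -2, -3 → best response Medium.
Plant 3 against (Low, Medium): payoffs -5, -2 → best response High.
Plant 3 against (Low, High): payoffs -2, -4 → best response Medium.
Mutual best responses: (Low, Medium, High).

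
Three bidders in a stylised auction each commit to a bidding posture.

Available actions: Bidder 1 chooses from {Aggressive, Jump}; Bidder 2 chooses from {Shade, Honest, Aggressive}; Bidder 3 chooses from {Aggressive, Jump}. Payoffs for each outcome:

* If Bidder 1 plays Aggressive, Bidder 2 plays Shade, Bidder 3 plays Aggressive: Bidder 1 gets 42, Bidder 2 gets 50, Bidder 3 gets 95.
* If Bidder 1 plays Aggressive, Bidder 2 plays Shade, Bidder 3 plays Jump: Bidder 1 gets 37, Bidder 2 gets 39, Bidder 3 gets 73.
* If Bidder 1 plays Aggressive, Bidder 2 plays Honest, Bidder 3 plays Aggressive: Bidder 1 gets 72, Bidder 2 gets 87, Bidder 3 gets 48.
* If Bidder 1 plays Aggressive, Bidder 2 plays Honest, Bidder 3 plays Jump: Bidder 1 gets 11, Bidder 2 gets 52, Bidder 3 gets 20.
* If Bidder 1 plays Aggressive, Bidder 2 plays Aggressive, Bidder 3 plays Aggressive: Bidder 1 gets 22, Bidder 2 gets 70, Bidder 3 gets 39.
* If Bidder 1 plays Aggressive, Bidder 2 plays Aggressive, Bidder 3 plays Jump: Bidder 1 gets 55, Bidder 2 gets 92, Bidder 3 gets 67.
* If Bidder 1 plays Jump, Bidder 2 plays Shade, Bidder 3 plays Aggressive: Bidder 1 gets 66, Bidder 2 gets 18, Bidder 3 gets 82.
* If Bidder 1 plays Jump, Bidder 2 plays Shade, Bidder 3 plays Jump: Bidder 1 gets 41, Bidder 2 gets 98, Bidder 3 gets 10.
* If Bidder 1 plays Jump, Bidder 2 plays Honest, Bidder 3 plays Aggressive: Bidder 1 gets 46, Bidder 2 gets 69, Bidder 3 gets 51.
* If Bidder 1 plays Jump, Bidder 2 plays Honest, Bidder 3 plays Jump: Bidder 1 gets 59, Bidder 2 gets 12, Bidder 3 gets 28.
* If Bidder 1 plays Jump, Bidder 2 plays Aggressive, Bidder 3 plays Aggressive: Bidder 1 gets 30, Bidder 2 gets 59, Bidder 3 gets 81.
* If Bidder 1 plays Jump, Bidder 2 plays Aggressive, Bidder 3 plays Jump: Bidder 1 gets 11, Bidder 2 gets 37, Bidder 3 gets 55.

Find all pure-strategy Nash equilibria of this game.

Check each profile: it is a Nash equilibrium iff no player can strictly gain by switching unilaterally.
(Aggressive, Shade, Aggressive): Bidder 1 can switch to Jump (42 → 66). Not NE.
(Aggressive, Shade, Jump): Bidder 1 can switch to Jump (37 → 41). Not NE.
(Aggressive, Honest, Aggressive): Bidder 1 gets 72, best alternative 46; Bidder 2 gets 87, best alternative 70; Bidder 3 gets 48, best alternative 20. No profitable deviation — NE.
(Aggressive, Honest, Jump): Bidder 1 can switch to Jump (11 → 59). Not NE.
(Aggressive, Aggressive, Aggressive): Bidder 1 can switch to Jump (22 → 30). Not NE.
(Aggressive, Aggressive, Jump): Bidder 1 gets 55, best alternative 11; Bidder 2 gets 92, best alternative 52; Bidder 3 gets 67, best alternative 39. No profitable deviation — NE.
(Jump, Shade, Aggressive): Bidder 2 can switch to Honest (18 → 69). Not NE.
(Jump, Shade, Jump): Bidder 3 can switch to Aggressive (10 → 82). Not NE.
(Jump, Honest, Aggressive): Bidder 1 can switch to Aggressive (46 → 72). Not NE.
(Jump, Honest, Jump): Bidder 2 can switch to Shade (12 → 98). Not NE.
(Jump, Aggressive, Aggressive): Bidder 2 can switch to Honest (59 → 69). Not NE.
(Jump, Aggressive, Jump): Bidder 1 can switch to Aggressive (11 → 55). Not NE.

The pure Nash equilibria are (Aggressive, Honest, Aggressive) and (Aggressive, Aggressive, Jump).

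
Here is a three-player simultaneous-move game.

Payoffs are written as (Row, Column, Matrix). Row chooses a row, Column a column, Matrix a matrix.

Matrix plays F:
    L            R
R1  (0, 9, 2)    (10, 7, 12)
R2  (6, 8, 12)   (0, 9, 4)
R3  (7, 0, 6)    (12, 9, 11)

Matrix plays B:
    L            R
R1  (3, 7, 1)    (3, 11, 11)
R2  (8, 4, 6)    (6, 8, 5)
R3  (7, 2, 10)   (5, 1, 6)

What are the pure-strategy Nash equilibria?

(R1, L, F): Row can switch to R2 (0 → 6). Not NE.
(R1, L, B): Row can switch to R2 (3 → 8). Not NE.
(R1, R, F): Row can switch to R3 (10 → 12). Not NE.
(R1, R, B): Row can switch to R2 (3 → 6). Not NE.
(R2, L, F): Row can switch to R3 (6 → 7). Not NE.
(R2, L, B): Column can switch to R (4 → 8). Not NE.
(R2, R, B): Row gets 6, best alternative 5; Column gets 8, best alternative 4; Matrix gets 5, best alternative 4. No profitable deviation — NE.
(R3, R, F): Row gets 12, best alternative 10; Column gets 9, best alternative 0; Matrix gets 11, best alternative 6. No profitable deviation — NE.
(The remaining 4 profiles each have a profitable deviation by the same check.)

The pure Nash equilibria are (R2, R, B); (R3, R, F).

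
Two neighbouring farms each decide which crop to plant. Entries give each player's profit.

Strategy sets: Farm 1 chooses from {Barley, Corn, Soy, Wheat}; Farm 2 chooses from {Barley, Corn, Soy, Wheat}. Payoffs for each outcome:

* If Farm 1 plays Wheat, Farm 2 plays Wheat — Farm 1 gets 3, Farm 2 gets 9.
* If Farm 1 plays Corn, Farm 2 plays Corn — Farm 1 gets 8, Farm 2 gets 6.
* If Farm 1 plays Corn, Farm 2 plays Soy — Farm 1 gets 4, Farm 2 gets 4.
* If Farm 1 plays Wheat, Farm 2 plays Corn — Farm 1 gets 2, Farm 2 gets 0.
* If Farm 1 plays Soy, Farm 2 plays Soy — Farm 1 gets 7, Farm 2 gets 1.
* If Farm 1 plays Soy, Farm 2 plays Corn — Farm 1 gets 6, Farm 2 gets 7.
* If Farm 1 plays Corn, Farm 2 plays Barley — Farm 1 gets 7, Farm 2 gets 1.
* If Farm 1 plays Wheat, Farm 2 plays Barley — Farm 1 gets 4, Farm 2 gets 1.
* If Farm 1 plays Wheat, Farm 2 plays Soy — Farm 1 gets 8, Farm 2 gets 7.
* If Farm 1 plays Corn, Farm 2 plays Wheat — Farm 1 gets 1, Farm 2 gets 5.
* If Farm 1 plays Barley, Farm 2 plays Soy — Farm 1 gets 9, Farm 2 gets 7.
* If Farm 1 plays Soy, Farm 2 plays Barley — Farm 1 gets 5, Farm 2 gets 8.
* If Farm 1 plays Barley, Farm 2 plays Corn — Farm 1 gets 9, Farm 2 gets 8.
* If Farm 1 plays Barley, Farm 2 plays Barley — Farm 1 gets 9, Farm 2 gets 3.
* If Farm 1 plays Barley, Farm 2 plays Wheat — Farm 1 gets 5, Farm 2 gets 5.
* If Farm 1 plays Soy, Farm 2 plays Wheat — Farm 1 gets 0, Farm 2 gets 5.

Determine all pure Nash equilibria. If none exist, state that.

The unique pure-strategy Nash equilibrium is (Barley, Corn).

Farm 1 against Barley: payoffs 9, 7, 5, 4 → best response Barley.
Farm 1 against Corn: payoffs 9, 8, 6, 2 → best response Barley.
Farm 1 against Soy: payoffs 9, 4, 7, 8 → best response Barley.
Farm 1 against Wheat: payoffs 5, 1, 0, 3 → best response Barley.
Farm 2 against Barley: payoffs 3, 8, 7, 5 → best response Corn.
Farm 2 against Corn: payoffs 1, 6, 4, 5 → best response Corn.
Farm 2 against Soy: payoffs 8, 7, 1, 5 → best response Barley.
Farm 2 against Wheat: payoffs 1, 0, 7, 9 → best response Wheat.
Mutual best responses: (Barley, Corn).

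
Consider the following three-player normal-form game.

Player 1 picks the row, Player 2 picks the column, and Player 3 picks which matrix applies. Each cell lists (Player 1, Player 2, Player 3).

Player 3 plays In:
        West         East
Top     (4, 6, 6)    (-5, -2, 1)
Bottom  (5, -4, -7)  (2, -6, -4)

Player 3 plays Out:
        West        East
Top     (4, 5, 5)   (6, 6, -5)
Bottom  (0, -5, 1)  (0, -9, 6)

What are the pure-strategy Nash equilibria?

For each player, find the best response to each opponent profile; mutual best responses are the pure NE.
Player 1 against (West, In): payoffs 4, 5 → best response Bottom.
Player 1 against (West, Out): payoffs 4, 0 → best response Top.
Player 1 against (East, In): payoffs -5, 2 → best response Bottom.
Player 1 against (East, Out): payoffs 6, 0 → best response Top.
Player 2 against (Top, In): payoffs 6, -2 → best response West.
Player 2 against (Top, Out): payoffs 5, 6 → best response East.
Player 2 against (Bottom, In): payoffs -4, -6 → best response West.
Player 2 against (Bottom, Out): payoffs -5, -9 → best response West.
Player 3 against (Top, West): payoffs 6, 5 → best response In.
Player 3 against (Top, East): payoffs 1, -5 → best response In.
Player 3 against (Bottom, West): payoffs -7, 1 → best response Out.
Player 3 against (Bottom, East): payoffs -4, 6 → best response Out.
No profile is a mutual best response for all players.

This game has no pure Nash equilibrium.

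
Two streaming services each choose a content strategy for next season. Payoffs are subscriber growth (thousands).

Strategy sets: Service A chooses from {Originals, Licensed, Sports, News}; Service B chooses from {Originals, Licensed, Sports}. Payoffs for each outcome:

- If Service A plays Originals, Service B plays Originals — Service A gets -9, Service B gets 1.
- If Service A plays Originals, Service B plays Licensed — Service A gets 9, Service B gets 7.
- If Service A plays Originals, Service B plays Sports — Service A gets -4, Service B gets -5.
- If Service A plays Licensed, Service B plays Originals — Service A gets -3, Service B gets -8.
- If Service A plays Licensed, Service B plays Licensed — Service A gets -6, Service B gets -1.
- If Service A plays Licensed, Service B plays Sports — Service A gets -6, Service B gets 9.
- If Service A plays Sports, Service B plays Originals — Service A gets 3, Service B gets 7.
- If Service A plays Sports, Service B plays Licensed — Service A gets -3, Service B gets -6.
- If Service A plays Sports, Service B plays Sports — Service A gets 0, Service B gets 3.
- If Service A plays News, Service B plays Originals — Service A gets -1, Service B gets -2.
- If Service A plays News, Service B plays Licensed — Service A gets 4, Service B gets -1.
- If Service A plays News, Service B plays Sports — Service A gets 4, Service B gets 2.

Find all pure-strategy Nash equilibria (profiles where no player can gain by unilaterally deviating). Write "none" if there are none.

Service A against Originals: payoffs -9, -3, 3, -1 → best response Sports.
Service A against Licensed: payoffs 9, -6, -3, 4 → best response Originals.
Service A against Sports: payoffs -4, -6, 0, 4 → best response News.
Service B against Originals: payoffs 1, 7, -5 → best response Licensed.
Service B against Licensed: payoffs -8, -1, 9 → best response Sports.
Service B against Sports: payoffs 7, -6, 3 → best response Originals.
Service B against News: payoffs -2, -1, 2 → best response Sports.
Mutual best responses: (Originals, Licensed); (Sports, Originals); (News, Sports).

(Originals, Licensed), (Sports, Originals), (News, Sports)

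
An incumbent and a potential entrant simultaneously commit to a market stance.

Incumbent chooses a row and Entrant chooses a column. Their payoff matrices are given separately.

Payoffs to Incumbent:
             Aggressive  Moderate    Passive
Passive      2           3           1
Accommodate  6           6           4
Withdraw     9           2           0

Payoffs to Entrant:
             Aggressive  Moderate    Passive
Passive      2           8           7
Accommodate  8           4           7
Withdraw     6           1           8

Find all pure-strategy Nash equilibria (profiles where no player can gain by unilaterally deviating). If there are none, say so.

Incumbent against Aggressive: payoffs 2, 6, 9 → best response Withdraw.
Incumbent against Moderate: payoffs 3, 6, 2 → best response Accommodate.
Incumbent against Passive: payoffs 1, 4, 0 → best response Accommodate.
Entrant against Passive: payoffs 2, 8, 7 → best response Moderate.
Entrant against Accommodate: payoffs 8, 4, 7 → best response Aggressive.
Entrant against Withdraw: payoffs 6, 1, 8 → best response Passive.
No profile is a mutual best response for all players.

none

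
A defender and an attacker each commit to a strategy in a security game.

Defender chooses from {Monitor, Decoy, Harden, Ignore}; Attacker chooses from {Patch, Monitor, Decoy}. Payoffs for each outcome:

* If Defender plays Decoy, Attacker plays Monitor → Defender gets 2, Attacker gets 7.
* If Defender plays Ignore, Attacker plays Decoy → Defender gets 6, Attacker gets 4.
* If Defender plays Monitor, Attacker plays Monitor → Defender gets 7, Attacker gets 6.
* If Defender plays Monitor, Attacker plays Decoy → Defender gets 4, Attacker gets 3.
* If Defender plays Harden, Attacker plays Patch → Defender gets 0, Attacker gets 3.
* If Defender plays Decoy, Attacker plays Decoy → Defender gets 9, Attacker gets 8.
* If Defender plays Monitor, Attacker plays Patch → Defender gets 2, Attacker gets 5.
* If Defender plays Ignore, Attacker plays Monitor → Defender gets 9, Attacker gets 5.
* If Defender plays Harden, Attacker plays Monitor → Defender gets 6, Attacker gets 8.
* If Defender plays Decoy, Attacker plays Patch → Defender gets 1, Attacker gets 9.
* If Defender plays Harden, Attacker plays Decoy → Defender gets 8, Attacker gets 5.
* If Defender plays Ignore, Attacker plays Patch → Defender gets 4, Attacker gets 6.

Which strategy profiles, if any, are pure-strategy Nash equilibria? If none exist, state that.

Defender against Patch: payoffs 2, 1, 0, 4 → best response Ignore.
Defender against Monitor: payoffs 7, 2, 6, 9 → best response Ignore.
Defender against Decoy: payoffs 4, 9, 8, 6 → best response Decoy.
Attacker against Monitor: payoffs 5, 6, 3 → best response Monitor.
Attacker against Decoy: payoffs 9, 7, 8 → best response Patch.
Attacker against Harden: payoffs 3, 8, 5 → best response Monitor.
Attacker against Ignore: payoffs 6, 5, 4 → best response Patch.
Mutual best responses: (Ignore, Patch).

The unique pure-strategy Nash equilibrium is (Ignore, Patch).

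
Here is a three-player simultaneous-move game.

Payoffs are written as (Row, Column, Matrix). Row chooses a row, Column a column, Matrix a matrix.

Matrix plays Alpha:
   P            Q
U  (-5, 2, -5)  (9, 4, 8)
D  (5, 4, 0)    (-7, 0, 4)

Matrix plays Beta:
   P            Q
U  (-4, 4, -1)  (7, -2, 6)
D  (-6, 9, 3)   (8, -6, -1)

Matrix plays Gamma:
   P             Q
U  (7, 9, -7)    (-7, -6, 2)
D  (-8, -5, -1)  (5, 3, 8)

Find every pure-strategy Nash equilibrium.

Row against (P, Alpha): payoffs -5, 5 → best response D.
Row against (P, Beta): payoffs -4, -6 → best response U.
Row against (P, Gamma): payoffs 7, -8 → best response U.
Row against (Q, Alpha): payoffs 9, -7 → best response U.
Row against (Q, Beta): payoffs 7, 8 → best response D.
Row against (Q, Gamma): payoffs -7, 5 → best response D.
Column against (U, Alpha): payoffs 2, 4 → best response Q.
Column against (U, Beta): payoffs 4, -2 → best response P.
Column against (U, Gamma): payoffs 9, -6 → best response P.
Column against (D, Alpha): payoffs 4, 0 → best response P.
Column against (D, Beta): payoffs 9, -6 → best response P.
Column against (D, Gamma): payoffs -5, 3 → best response Q.
Matrix against (U, P): payoffs -5, -1, -7 → best response Beta.
Matrix against (U, Q): payoffs 8, 6, 2 → best response Alpha.
Matrix against (D, P): payoffs 0, 3, -1 → best response Beta.
Matrix against (D, Q): payoffs 4, -1, 8 → best response Gamma.
Mutual best responses: (U, P, Beta); (U, Q, Alpha); (D, Q, Gamma).

(U, P, Beta) and (U, Q, Alpha) and (D, Q, Gamma)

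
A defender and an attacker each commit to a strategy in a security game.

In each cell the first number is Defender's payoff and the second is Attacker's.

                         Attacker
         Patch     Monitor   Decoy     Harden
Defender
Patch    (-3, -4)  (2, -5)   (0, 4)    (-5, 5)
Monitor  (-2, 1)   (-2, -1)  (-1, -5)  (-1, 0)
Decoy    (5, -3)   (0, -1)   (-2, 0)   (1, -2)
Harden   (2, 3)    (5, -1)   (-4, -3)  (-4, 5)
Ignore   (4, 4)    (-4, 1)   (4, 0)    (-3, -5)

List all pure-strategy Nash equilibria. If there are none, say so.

For each strategy profile, look for a profitable unilateral deviation.
(Patch, Patch): Defender can switch to Monitor (-3 → -2). Not NE.
(Patch, Monitor): Defender can switch to Harden (2 → 5). Not NE.
(Patch, Decoy): Defender can switch to Ignore (0 → 4). Not NE.
(Patch, Harden): Defender can switch to Monitor (-5 → -1). Not NE.
(Monitor, Patch): Defender can switch to Decoy (-2 → 5). Not NE.
(Monitor, Monitor): Defender can switch to Patch (-2 → 2). Not NE.
(Monitor, Decoy): Defender can switch to Patch (-1 → 0). Not NE.
(Monitor, Harden): Defender can switch to Decoy (-1 → 1). Not NE.
(Decoy, Patch): Attacker can switch to Monitor (-3 → -1). Not NE.
(Decoy, Monitor): Defender can switch to Patch (0 → 2). Not NE.
(Decoy, Decoy): Defender can switch to Patch (-2 → 0). Not NE.
(Decoy, Harden): Attacker can switch to Monitor (-2 → -1). Not NE.
(The remaining 8 profiles each have a profitable deviation by the same check.)

There is no pure-strategy Nash equilibrium.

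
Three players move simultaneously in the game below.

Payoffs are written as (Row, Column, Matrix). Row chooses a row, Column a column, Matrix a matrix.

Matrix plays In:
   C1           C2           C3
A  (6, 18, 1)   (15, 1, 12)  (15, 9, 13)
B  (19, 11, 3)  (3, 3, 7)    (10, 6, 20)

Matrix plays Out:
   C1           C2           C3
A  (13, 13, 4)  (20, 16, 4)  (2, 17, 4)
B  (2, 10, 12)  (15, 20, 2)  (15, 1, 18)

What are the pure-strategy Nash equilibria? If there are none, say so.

Row against (C1, In): payoffs 6, 19 → best response B.
Row against (C1, Out): payoffs 13, 2 → best response A.
Row against (C2, In): payoffs 15, 3 → best response A.
Row against (C2, Out): payoffs 20, 15 → best response A.
Row against (C3, In): payoffs 15, 10 → best response A.
Row against (C3, Out): payoffs 2, 15 → best response B.
Column against (A, In): payoffs 18, 1, 9 → best response C1.
Column against (A, Out): payoffs 13, 16, 17 → best response C3.
Column against (B, In): payoffs 11, 3, 6 → best response C1.
Column against (B, Out): payoffs 10, 20, 1 → best response C2.
Matrix against (A, C1): payoffs 1, 4 → best response Out.
Matrix against (A, C2): payoffs 12, 4 → best response In.
Matrix against (A, C3): payoffs 13, 4 → best response In.
Matrix against (B, C1): payoffs 3, 12 → best response Out.
Matrix against (B, C2): payoffs 7, 2 → best response In.
Matrix against (B, C3): payoffs 20, 18 → best response In.
No profile is a mutual best response for all players.

none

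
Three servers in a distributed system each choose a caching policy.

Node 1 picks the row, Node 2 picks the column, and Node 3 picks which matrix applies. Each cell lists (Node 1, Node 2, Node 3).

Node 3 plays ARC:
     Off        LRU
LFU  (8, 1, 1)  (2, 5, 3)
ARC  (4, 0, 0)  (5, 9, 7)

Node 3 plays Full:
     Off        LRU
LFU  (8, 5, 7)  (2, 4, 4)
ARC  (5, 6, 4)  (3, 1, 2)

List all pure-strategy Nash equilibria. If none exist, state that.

(LFU, Off, Full), (ARC, LRU, ARC)

(LFU, Off, ARC): Node 2 can switch to LRU (1 → 5). Not NE.
(LFU, Off, Full): Node 1 gets 8, best alternative 5; Node 2 gets 5, best alternative 4; Node 3 gets 7, best alternative 1. No profitable deviation — NE.
(LFU, LRU, ARC): Node 1 can switch to ARC (2 → 5). Not NE.
(LFU, LRU, Full): Node 1 can switch to ARC (2 → 3). Not NE.
(ARC, Off, ARC): Node 1 can switch to LFU (4 → 8). Not NE.
(ARC, Off, Full): Node 1 can switch to LFU (5 → 8). Not NE.
(ARC, LRU, ARC): Node 1 gets 5, best alternative 2; Node 2 gets 9, best alternative 0; Node 3 gets 7, best alternative 2. No profitable deviation — NE.
(ARC, LRU, Full): Node 2 can switch to Off (1 → 6). Not NE.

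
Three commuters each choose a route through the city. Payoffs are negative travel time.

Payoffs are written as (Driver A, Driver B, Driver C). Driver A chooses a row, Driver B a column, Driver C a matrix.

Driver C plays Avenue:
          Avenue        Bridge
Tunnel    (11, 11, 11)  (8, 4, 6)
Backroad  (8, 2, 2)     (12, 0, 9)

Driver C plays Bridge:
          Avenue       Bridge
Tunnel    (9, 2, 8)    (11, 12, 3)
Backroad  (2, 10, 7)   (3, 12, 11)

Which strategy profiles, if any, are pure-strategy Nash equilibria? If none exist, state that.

(Tunnel, Avenue, Avenue): Driver A gets 11, best alternative 8; Driver B gets 11, best alternative 4; Driver C gets 11, best alternative 8. No profitable deviation — NE.
(Tunnel, Avenue, Bridge): Driver B can switch to Bridge (2 → 12). Not NE.
(Tunnel, Bridge, Avenue): Driver A can switch to Backroad (8 → 12). Not NE.
(Tunnel, Bridge, Bridge): Driver C can switch to Avenue (3 → 6). Not NE.
(Backroad, Avenue, Avenue): Driver A can switch to Tunnel (8 → 11). Not NE.
(Backroad, Avenue, Bridge): Driver A can switch to Tunnel (2 → 9). Not NE.
(Backroad, Bridge, Avenue): Driver B can switch to Avenue (0 → 2). Not NE.
(Backroad, Bridge, Bridge): Driver A can switch to Tunnel (3 → 11). Not NE.

(Tunnel, Avenue, Avenue)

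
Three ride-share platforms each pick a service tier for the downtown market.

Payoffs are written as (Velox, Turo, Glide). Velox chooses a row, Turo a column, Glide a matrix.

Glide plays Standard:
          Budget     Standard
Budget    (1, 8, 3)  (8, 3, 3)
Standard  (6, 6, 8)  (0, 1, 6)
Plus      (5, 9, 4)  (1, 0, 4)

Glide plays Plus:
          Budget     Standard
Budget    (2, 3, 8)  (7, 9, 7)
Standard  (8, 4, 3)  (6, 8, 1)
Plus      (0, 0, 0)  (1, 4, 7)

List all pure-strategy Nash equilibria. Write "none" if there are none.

Velox against (Budget, Standard): payoffs 1, 6, 5 → best response Standard.
Velox against (Budget, Plus): payoffs 2, 8, 0 → best response Standard.
Velox against (Standard, Standard): payoffs 8, 0, 1 → best response Budget.
Velox against (Standard, Plus): payoffs 7, 6, 1 → best response Budget.
Turo against (Budget, Standard): payoffs 8, 3 → best response Budget.
Turo against (Budget, Plus): payoffs 3, 9 → best response Standard.
Turo against (Standard, Standard): payoffs 6, 1 → best response Budget.
Turo against (Standard, Plus): payoffs 4, 8 → best response Standard.
Turo against (Plus, Standard): payoffs 9, 0 → best response Budget.
Turo against (Plus, Plus): payoffs 0, 4 → best response Standard.
Glide against (Budget, Budget): payoffs 3, 8 → best response Plus.
Glide against (Budget, Standard): payoffs 3, 7 → best response Plus.
Glide against (Standard, Budget): payoffs 8, 3 → best response Standard.
Glide against (Standard, Standard): payoffs 6, 1 → best response Standard.
Glide against (Plus, Budget): payoffs 4, 0 → best response Standard.
Glide against (Plus, Standard): payoffs 4, 7 → best response Plus.
Mutual best responses: (Budget, Standard, Plus); (Standard, Budget, Standard).

The pure Nash equilibria are (Budget, Standard, Plus), (Standard, Budget, Standard).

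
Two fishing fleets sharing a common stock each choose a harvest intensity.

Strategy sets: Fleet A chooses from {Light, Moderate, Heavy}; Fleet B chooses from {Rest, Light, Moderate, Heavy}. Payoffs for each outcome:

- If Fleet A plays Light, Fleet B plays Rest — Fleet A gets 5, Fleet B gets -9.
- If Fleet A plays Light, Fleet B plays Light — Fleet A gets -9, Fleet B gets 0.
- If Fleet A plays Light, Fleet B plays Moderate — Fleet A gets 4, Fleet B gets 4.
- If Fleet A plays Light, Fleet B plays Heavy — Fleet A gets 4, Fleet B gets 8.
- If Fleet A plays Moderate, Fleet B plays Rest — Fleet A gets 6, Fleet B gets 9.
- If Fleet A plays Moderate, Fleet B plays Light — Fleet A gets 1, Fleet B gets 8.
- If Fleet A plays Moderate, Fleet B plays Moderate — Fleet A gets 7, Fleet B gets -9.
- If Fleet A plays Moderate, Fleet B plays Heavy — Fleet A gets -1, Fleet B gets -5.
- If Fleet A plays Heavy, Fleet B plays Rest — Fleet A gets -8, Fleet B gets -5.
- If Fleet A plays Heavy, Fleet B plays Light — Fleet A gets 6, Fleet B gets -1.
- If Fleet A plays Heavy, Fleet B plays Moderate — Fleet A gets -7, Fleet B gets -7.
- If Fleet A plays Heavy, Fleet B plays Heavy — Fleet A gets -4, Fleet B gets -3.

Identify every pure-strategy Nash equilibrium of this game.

The pure Nash equilibria are (Light, Heavy), (Moderate, Rest), (Heavy, Light).

For each player, find the best response to each opponent profile; mutual best responses are the pure NE.
Fleet A against Rest: payoffs 5, 6, -8 → best response Moderate.
Fleet A against Light: payoffs -9, 1, 6 → best response Heavy.
Fleet A against Moderate: payoffs 4, 7, -7 → best response Moderate.
Fleet A against Heavy: payoffs 4, -1, -4 → best response Light.
Fleet B against Light: payoffs -9, 0, 4, 8 → best response Heavy.
Fleet B against Moderate: payoffs 9, 8, -9, -5 → best response Rest.
Fleet B against Heavy: payoffs -5, -1, -7, -3 → best response Light.
Mutual best responses: (Light, Heavy); (Moderate, Rest); (Heavy, Light).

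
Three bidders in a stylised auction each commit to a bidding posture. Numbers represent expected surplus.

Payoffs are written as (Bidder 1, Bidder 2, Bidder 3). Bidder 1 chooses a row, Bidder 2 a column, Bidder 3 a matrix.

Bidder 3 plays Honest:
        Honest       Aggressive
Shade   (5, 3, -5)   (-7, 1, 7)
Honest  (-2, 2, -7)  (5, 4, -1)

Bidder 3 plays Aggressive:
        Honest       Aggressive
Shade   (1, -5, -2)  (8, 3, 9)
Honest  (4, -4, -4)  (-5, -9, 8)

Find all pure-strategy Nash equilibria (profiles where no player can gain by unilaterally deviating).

(Shade, Honest, Honest): Bidder 3 can switch to Aggressive (-5 → -2). Not NE.
(Shade, Honest, Aggressive): Bidder 1 can switch to Honest (1 → 4). Not NE.
(Shade, Aggressive, Honest): Bidder 1 can switch to Honest (-7 → 5). Not NE.
(Shade, Aggressive, Aggressive): Bidder 1 gets 8, best alternative -5; Bidder 2 gets 3, best alternative -5; Bidder 3 gets 9, best alternative 7. No profitable deviation — NE.
(Honest, Honest, Honest): Bidder 1 can switch to Shade (-2 → 5). Not NE.
(Honest, Honest, Aggressive): Bidder 1 gets 4, best alternative 1; Bidder 2 gets -4, best alternative -9; Bidder 3 gets -4, best alternative -7. No profitable deviation — NE.
(Honest, Aggressive, Honest): Bidder 3 can switch to Aggressive (-1 → 8). Not NE.
(Honest, Aggressive, Aggressive): Bidder 1 can switch to Shade (-5 → 8). Not NE.

The pure Nash equilibria are (Shade, Aggressive, Aggressive), (Honest, Honest, Aggressive).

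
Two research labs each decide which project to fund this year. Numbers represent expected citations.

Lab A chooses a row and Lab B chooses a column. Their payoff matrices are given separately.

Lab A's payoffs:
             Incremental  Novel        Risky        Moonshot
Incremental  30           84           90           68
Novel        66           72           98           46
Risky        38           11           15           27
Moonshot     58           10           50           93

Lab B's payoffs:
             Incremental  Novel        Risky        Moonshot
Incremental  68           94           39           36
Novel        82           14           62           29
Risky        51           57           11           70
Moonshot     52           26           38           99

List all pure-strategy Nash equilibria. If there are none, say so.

Pure-strategy Nash equilibria: (Incremental, Novel) and (Novel, Incremental) and (Moonshot, Moonshot)

For each strategy profile, look for a profitable unilateral deviation.
(Incremental, Incremental): Lab A can switch to Novel (30 → 66). Not NE.
(Incremental, Novel): Lab A gets 84, best alternative 72; Lab B gets 94, best alternative 68. No profitable deviation — NE.
(Incremental, Risky): Lab A can switch to Novel (90 → 98). Not NE.
(Incremental, Moonshot): Lab A can switch to Moonshot (68 → 93). Not NE.
(Novel, Incremental): Lab A gets 66, best alternative 58; Lab B gets 82, best alternative 62. No profitable deviation — NE.
(Novel, Novel): Lab A can switch to Incremental (72 → 84). Not NE.
(Novel, Risky): Lab B can switch to Incremental (62 → 82). Not NE.
(Novel, Moonshot): Lab A can switch to Incremental (46 → 68). Not NE.
(Risky, Incremental): Lab A can switch to Novel (38 → 66). Not NE.
(Risky, Novel): Lab A can switch to Incremental (11 → 84). Not NE.
(Risky, Risky): Lab A can switch to Incremental (15 → 90). Not NE.
(Risky, Moonshot): Lab A can switch to Incremental (27 → 68). Not NE.
(Moonshot, Moonshot): Lab A gets 93, best alternative 68; Lab B gets 99, best alternative 52. No profitable deviation — NE.
(The remaining 3 profiles each have a profitable deviation by the same check.)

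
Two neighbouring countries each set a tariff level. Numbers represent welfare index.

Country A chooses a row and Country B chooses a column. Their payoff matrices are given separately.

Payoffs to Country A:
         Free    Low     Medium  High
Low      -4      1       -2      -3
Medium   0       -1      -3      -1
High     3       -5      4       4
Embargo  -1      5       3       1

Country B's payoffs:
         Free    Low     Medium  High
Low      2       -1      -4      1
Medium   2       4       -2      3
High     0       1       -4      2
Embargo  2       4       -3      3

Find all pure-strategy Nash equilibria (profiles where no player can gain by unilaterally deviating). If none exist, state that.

(Low, Free): Country A can switch to Medium (-4 → 0). Not NE.
(Low, Low): Country A can switch to Embargo (1 → 5). Not NE.
(Low, Medium): Country A can switch to High (-2 → 4). Not NE.
(Low, High): Country A can switch to Medium (-3 → -1). Not NE.
(Medium, Free): Country A can switch to High (0 → 3). Not NE.
(Medium, Low): Country A can switch to Low (-1 → 1). Not NE.
(High, High): Country A gets 4, best alternative 1; Country B gets 2, best alternative 1. No profitable deviation — NE.
(Embargo, Low): Country A gets 5, best alternative 1; Country B gets 4, best alternative 3. No profitable deviation — NE.
(The remaining 8 profiles each have a profitable deviation by the same check.)

(High, High), (Embargo, Low)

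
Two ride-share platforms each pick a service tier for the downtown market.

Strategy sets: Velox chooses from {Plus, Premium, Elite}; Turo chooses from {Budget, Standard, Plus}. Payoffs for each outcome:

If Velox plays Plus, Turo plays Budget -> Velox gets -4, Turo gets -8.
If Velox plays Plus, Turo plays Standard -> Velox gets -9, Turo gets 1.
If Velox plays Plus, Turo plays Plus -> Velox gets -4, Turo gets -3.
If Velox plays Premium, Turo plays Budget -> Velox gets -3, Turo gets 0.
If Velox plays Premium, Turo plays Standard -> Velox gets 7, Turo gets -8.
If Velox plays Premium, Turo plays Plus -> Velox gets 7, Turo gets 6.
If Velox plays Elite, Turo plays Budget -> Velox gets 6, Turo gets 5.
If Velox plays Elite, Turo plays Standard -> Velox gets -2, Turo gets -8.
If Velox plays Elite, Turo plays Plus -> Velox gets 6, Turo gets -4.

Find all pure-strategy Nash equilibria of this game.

The pure Nash equilibria are (Premium, Plus) and (Elite, Budget).

(Plus, Budget): Velox can switch to Premium (-4 → -3). Not NE.
(Plus, Standard): Velox can switch to Premium (-9 → 7). Not NE.
(Plus, Plus): Velox can switch to Premium (-4 → 7). Not NE.
(Premium, Budget): Velox can switch to Elite (-3 → 6). Not NE.
(Premium, Standard): Turo can switch to Budget (-8 → 0). Not NE.
(Premium, Plus): Velox gets 7, best alternative 6; Turo gets 6, best alternative 0. No profitable deviation — NE.
(Elite, Budget): Velox gets 6, best alternative -3; Turo gets 5, best alternative -4. No profitable deviation — NE.
(Elite, Standard): Velox can switch to Premium (-2 → 7). Not NE.
(Elite, Plus): Velox can switch to Premium (6 → 7). Not NE.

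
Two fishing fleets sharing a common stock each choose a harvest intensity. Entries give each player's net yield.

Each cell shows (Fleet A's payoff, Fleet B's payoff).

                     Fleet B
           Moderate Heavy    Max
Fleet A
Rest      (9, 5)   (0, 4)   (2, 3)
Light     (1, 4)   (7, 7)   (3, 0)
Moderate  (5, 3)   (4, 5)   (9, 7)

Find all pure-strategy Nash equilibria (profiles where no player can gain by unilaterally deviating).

For each player, find the best response to each opponent profile; mutual best responses are the pure NE.
Fleet A against Moderate: payoffs 9, 1, 5 → best response Rest.
Fleet A against Heavy: payoffs 0, 7, 4 → best response Light.
Fleet A against Max: payoffs 2, 3, 9 → best response Moderate.
Fleet B against Rest: payoffs 5, 4, 3 → best response Moderate.
Fleet B against Light: payoffs 4, 7, 0 → best response Heavy.
Fleet B against Moderate: payoffs 3, 5, 7 → best response Max.
Mutual best responses: (Rest, Moderate); (Light, Heavy); (Moderate, Max).

(Rest, Moderate); (Light, Heavy); (Moderate, Max)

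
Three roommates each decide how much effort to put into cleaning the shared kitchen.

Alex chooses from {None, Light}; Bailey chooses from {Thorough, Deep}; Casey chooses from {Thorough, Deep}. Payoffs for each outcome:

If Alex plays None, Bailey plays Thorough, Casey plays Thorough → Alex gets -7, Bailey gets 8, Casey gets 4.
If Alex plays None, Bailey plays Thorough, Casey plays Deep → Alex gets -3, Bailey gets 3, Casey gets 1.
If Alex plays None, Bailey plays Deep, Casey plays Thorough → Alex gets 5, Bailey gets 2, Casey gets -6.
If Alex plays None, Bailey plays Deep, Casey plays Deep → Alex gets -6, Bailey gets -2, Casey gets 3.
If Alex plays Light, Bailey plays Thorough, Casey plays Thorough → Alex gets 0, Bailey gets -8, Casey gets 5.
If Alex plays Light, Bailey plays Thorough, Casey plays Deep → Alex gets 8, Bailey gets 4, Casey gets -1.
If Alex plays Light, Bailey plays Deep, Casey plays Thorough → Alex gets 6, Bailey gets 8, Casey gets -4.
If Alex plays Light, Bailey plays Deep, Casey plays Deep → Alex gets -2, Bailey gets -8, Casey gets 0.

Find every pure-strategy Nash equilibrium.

(None, Thorough, Thorough): Alex can switch to Light (-7 → 0). Not NE.
(None, Thorough, Deep): Alex can switch to Light (-3 → 8). Not NE.
(None, Deep, Thorough): Alex can switch to Light (5 → 6). Not NE.
(None, Deep, Deep): Alex can switch to Light (-6 → -2). Not NE.
(Light, Thorough, Thorough): Bailey can switch to Deep (-8 → 8). Not NE.
(Light, Thorough, Deep): Casey can switch to Thorough (-1 → 5). Not NE.
(The remaining 2 profiles each have a profitable deviation by the same check.)

none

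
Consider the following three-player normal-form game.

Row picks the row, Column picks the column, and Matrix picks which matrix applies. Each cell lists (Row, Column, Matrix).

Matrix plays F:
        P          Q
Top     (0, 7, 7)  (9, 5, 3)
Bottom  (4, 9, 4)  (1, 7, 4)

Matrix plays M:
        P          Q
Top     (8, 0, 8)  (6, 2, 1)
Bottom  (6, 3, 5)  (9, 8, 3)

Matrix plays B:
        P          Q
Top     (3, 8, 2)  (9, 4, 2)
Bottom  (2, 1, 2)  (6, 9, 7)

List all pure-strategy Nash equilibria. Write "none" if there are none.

There is no pure-strategy Nash equilibrium.

(Top, P, F): Row can switch to Bottom (0 → 4). Not NE.
(Top, P, M): Column can switch to Q (0 → 2). Not NE.
(Top, P, B): Matrix can switch to F (2 → 7). Not NE.
(Top, Q, F): Column can switch to P (5 → 7). Not NE.
(Top, Q, M): Row can switch to Bottom (6 → 9). Not NE.
(Top, Q, B): Column can switch to P (4 → 8). Not NE.
(Bottom, P, F): Matrix can switch to M (4 → 5). Not NE.
(Bottom, P, M): Row can switch to Top (6 → 8). Not NE.
(Bottom, P, B): Row can switch to Top (2 → 3). Not NE.
(Bottom, Q, F): Row can switch to Top (1 → 9). Not NE.
(The remaining 2 profiles each have a profitable deviation by the same check.)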